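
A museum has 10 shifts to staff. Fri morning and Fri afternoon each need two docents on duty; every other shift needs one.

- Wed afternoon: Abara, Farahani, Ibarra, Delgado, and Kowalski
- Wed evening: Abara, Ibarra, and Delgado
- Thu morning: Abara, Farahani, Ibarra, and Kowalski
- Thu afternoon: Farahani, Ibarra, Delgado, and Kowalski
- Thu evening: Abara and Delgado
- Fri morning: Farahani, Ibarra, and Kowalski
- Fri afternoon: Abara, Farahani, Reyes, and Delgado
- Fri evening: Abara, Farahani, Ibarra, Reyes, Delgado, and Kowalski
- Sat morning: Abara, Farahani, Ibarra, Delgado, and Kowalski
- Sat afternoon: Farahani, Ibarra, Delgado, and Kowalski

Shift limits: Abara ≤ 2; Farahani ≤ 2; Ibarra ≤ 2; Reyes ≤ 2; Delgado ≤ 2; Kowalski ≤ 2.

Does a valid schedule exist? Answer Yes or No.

Yes

One valid schedule: Wed afternoon→Kowalski, Wed evening→Abara, Thu morning→Farahani, Thu afternoon→Ibarra, Thu evening→Abara, Fri morning→Farahani+Ibarra, Fri afternoon→Reyes+Delgado, Fri evening→Reyes, Sat morning→Kowalski, Sat afternoon→Delgado.
Loads: Abara 2/2, Farahani 2/2, Ibarra 2/2, Reyes 2/2, Delgado 2/2, Kowalski 2/2 — all within limits.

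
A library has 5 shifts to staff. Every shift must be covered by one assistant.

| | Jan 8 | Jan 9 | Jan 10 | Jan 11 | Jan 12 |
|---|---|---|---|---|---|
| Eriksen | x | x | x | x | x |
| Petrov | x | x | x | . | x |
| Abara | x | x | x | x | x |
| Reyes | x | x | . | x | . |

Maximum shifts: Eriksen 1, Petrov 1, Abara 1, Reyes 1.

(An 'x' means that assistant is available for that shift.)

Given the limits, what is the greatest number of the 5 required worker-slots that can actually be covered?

Total capacity across all assistants is 1+1+1+1 = 4, and 5 slots are needed, so at most 4 can be filled.
An assignment achieving 4: Jan 8→Reyes, Jan 10→Eriksen, Jan 11→Abara, Jan 12→Petrov.
Loads: Eriksen 1/1, Petrov 1/1, Abara 1/1, Reyes 1/1.

4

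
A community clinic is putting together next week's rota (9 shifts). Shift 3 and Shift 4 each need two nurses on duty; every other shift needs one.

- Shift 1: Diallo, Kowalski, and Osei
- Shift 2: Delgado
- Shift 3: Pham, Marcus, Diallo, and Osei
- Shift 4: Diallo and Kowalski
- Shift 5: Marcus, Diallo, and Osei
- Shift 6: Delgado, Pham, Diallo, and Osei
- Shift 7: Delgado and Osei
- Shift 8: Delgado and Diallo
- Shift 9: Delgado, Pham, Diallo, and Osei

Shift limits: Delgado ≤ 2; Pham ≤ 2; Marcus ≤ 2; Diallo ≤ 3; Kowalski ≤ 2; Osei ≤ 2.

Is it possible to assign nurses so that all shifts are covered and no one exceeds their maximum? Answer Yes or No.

Yes

Shift 2 can only be covered by Delgado, so that assignment is forced.
Shift 4 can only be covered by Diallo and Kowalski, so that assignment is forced.
One valid schedule: Shift 1→Diallo, Shift 2→Delgado, Shift 3→Marcus+Osei, Shift 4→Diallo+Kowalski, Shift 5→Marcus, Shift 6→Pham, Shift 7→Delgado, Shift 8→Diallo, Shift 9→Pham.
Loads: Delgado 2/2, Pham 2/2, Marcus 2/2, Diallo 3/3, Kowalski 1/2, Osei 1/2 — all within limits.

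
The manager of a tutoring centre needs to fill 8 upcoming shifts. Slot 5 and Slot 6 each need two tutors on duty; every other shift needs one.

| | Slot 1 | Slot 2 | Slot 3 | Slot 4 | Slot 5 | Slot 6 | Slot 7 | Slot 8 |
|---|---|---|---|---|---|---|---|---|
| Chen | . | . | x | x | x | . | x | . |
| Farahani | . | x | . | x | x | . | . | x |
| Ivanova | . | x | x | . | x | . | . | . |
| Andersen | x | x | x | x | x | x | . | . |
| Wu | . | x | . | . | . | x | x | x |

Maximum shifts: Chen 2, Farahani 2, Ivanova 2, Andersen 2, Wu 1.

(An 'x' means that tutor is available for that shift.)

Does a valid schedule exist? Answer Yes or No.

Total capacity is 2+2+2+2+1 = 9 but 10 worker-slots are needed — infeasible.

No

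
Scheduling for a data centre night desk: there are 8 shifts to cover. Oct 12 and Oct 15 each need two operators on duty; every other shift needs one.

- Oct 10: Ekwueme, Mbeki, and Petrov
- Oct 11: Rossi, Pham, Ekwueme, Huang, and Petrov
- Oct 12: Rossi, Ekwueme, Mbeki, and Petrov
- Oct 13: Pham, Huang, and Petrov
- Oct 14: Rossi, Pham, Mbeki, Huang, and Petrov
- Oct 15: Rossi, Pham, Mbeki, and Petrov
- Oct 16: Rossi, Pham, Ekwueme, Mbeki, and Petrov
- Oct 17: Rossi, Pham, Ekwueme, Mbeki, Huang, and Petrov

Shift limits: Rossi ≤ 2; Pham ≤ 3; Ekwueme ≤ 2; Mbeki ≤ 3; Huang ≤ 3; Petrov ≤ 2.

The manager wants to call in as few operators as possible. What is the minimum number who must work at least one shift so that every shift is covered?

4

10 slots to fill and no one can take more than 3, so at least ⌈10/3⌉ = 4 operators are needed.
Rossi, Pham, Ekwueme, and Mbeki alone can cover everything: Oct 10→Ekwueme, Oct 11→Rossi, Oct 12→Rossi+Ekwueme, Oct 13→Pham, Oct 14→Pham, Oct 15→Pham+Mbeki, Oct 16→Mbeki, Oct 17→Mbeki.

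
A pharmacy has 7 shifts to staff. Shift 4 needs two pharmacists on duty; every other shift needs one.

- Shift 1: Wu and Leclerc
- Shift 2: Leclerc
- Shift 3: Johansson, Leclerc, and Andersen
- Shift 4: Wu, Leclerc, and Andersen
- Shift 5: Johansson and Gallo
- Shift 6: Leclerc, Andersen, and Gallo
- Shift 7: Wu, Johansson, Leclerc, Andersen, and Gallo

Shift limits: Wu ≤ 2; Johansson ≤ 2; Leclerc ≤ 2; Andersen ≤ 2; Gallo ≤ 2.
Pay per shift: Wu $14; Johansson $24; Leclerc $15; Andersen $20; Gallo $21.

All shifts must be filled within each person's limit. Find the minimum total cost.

Shift 2 can only be covered by Leclerc, so that assignment is forced.
Picking the cheapest available pharmacist for each shift independently would cost $123, but that ignores the shift limits.
An optimal schedule: Shift 1→Wu, Shift 2→Leclerc, Shift 3→Leclerc, Shift 4→Wu+Andersen, Shift 5→Gallo, Shift 6→Andersen, Shift 7→Gallo.
Total: 14 + 15 + 15 + 14 + 20 + 21 + 20 + 21 = $140.

$140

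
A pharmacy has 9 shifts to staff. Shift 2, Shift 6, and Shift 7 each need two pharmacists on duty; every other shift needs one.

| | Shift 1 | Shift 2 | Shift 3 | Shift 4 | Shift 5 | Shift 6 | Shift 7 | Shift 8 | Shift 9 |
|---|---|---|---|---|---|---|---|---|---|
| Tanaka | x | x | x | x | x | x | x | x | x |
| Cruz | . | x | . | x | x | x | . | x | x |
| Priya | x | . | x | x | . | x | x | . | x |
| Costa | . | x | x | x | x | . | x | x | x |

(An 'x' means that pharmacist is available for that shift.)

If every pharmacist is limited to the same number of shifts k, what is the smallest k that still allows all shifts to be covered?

With 4 pharmacists and 12 worker-slots to fill, someone must work at least ⌈12/4⌉ = 3 shifts, so k ≥ 3.
k = 3 works: Shift 1→Tanaka, Shift 2→Tanaka+Cruz, Shift 3→Tanaka, Shift 4→Priya, Shift 5→Cruz, Shift 6→Cruz+Priya, Shift 7→Priya+Costa, Shift 8→Costa, Shift 9→Costa.
Loads: Tanaka 3, Cruz 3, Priya 3, Costa 3 — all ≤ 3.

3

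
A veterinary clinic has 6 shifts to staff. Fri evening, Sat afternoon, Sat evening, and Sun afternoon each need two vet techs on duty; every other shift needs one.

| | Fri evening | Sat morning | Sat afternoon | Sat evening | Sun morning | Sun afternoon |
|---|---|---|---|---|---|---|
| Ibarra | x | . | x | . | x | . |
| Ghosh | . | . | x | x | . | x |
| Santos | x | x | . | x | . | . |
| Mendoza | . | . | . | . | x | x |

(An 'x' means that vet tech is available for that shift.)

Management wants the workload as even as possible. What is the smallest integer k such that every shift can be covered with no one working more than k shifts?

With 4 vet techs and 10 worker-slots to fill, someone must work at least ⌈10/4⌉ = 3 shifts, so k ≥ 3.
k = 3 works: Fri evening→Ibarra+Santos, Sat morning→Santos, Sat afternoon→Ibarra+Ghosh, Sat evening→Ghosh+Santos, Sun morning→Ibarra, Sun afternoon→Ghosh+Mendoza.
Loads: Ibarra 3, Ghosh 3, Santos 3, Mendoza 1 — all ≤ 3.

3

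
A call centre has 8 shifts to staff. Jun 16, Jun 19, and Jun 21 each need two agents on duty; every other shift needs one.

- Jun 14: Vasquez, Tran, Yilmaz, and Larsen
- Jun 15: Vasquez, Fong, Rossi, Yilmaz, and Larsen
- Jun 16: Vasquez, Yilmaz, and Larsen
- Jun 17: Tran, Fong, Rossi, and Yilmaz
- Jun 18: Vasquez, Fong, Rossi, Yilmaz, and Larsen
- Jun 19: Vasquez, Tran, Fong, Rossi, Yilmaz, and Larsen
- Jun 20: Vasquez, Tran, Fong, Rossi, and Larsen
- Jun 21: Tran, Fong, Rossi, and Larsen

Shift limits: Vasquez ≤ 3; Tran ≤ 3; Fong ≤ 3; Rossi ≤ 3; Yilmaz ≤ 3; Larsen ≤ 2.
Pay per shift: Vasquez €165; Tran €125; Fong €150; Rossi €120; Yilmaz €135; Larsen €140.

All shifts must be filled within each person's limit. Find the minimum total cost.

€1420

Picking the cheapest available agent for each shift independently would cost €1370, but that ignores the shift limits.
An optimal schedule: Jun 14→Tran, Jun 15→Rossi, Jun 16→Yilmaz+Larsen, Jun 17→Rossi, Jun 18→Yilmaz, Jun 19→Tran+Yilmaz, Jun 20→Rossi, Jun 21→Tran+Larsen.
Total: 125 + 120 + 135 + 140 + 120 + 135 + 125 + 135 + 120 + 125 + 140 = €1420.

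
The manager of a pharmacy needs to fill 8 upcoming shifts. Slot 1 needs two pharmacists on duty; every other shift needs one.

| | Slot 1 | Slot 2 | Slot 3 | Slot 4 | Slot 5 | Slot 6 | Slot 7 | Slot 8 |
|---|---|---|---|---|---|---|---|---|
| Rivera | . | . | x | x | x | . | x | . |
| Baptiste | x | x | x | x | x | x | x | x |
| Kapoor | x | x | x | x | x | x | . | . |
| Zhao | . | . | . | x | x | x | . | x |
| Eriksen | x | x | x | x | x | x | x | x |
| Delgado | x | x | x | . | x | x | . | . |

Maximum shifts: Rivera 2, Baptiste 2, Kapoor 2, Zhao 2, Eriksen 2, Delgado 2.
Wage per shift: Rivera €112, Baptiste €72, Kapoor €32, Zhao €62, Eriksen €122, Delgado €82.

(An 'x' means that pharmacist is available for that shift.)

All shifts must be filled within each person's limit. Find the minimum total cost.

Picking the cheapest available pharmacist for each shift independently would cost €398, but that ignores the shift limits.
An optimal schedule: Slot 1→Baptiste+Delgado, Slot 2→Kapoor, Slot 3→Kapoor, Slot 4→Zhao, Slot 5→Rivera, Slot 6→Delgado, Slot 7→Baptiste, Slot 8→Zhao.
Total: 72 + 82 + 32 + 32 + 62 + 112 + 82 + 72 + 62 = €608.

€608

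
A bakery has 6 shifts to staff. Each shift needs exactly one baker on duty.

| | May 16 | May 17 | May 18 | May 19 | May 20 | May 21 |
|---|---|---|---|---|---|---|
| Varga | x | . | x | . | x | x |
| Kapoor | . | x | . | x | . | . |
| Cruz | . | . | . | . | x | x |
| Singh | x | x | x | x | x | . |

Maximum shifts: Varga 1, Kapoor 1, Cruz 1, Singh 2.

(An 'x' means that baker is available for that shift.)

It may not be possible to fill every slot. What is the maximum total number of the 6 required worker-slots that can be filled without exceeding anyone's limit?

5

Total capacity across all bakers is 1+1+1+2 = 5, and 6 slots are needed, so at most 5 can be filled.
An assignment achieving 5: May 16→Varga, May 17→Kapoor, May 18→Singh, May 19→Singh, May 21→Cruz.
Loads: Varga 1/1, Kapoor 1/1, Cruz 1/1, Singh 2/2.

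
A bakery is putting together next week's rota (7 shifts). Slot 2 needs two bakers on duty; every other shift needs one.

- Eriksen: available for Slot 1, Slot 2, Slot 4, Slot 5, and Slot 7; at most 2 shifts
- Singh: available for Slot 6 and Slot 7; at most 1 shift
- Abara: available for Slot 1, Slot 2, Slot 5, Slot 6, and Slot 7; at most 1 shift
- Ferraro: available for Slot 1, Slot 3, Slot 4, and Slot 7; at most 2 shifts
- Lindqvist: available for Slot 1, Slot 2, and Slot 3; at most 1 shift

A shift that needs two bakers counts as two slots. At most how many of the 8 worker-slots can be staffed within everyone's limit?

Total capacity across all bakers is 2+1+1+2+1 = 7, and 8 slots are needed, so at most 7 can be filled.
An assignment achieving 7: Slot 1→Ferraro, Slot 2→Abara+Lindqvist, Slot 3→Ferraro, Slot 4→Eriksen, Slot 5→Eriksen, Slot 6→Singh.
Loads: Eriksen 2/2, Singh 1/1, Abara 1/1, Ferraro 2/2, Lindqvist 1/1.

7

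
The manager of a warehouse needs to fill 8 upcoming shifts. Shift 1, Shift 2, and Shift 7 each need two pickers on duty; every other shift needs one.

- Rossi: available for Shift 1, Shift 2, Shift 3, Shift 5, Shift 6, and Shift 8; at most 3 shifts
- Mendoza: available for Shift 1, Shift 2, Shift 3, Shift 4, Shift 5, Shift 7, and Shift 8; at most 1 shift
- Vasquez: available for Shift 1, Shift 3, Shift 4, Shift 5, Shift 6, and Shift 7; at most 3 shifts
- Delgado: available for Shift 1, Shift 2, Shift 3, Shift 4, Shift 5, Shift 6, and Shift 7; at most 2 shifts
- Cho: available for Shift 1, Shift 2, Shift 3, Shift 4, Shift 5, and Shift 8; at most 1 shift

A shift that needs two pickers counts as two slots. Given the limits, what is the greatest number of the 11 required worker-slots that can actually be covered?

Total capacity across all pickers is 3+1+3+2+1 = 10, and 11 slots are needed, so at most 10 can be filled.
An assignment achieving 10: Shift 1→Vasquez+Delgado, Shift 2→Rossi+Delgado, Shift 3→Cho, Shift 4→Vasquez, Shift 6→Rossi, Shift 7→Mendoza+Vasquez, Shift 8→Rossi.
Loads: Rossi 3/3, Mendoza 1/1, Vasquez 3/3, Delgado 2/2, Cho 1/1.

10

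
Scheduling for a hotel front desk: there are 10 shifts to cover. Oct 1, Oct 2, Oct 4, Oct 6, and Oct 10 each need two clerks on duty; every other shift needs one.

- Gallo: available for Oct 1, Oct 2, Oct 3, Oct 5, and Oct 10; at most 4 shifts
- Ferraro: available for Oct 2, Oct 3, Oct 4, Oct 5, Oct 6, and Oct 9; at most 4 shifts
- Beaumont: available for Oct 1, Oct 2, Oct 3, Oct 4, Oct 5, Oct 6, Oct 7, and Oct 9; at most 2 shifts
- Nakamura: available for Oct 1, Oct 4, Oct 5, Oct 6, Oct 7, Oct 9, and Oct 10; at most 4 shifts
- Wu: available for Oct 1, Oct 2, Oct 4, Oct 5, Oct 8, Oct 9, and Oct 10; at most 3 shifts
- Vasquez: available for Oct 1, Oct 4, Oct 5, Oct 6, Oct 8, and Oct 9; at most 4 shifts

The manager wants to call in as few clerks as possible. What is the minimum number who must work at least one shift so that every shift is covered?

15 slots to fill and no one can take more than 4, so at least ⌈15/4⌉ = 4 clerks are needed.
Gallo, Ferraro, Nakamura, and Wu alone can cover everything: Oct 1→Gallo+Nakamura, Oct 2→Gallo+Ferraro, Oct 3→Gallo, Oct 4→Ferraro+Nakamura, Oct 5→Wu, Oct 6→Ferraro+Nakamura, Oct 7→Nakamura, Oct 8→Wu, Oct 9→Ferraro, Oct 10→Gallo+Wu.

4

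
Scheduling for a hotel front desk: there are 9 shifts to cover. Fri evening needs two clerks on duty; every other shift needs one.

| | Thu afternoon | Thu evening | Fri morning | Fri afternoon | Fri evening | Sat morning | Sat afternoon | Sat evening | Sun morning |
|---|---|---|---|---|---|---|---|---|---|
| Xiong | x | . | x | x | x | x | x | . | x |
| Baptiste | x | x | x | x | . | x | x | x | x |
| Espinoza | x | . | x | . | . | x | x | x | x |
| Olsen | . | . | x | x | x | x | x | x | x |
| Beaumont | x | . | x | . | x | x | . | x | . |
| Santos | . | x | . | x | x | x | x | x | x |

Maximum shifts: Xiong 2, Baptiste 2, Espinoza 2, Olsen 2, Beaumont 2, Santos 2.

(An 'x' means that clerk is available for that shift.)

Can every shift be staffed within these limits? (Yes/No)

One valid schedule: Thu afternoon→Xiong, Thu evening→Baptiste, Fri morning→Baptiste, Fri afternoon→Xiong, Fri evening→Olsen+Beaumont, Sat morning→Beaumont, Sat afternoon→Espinoza, Sat evening→Espinoza, Sun morning→Olsen.
Loads: Xiong 2/2, Baptiste 2/2, Espinoza 2/2, Olsen 2/2, Beaumont 2/2, Santos 0/2 — all within limits.

Yes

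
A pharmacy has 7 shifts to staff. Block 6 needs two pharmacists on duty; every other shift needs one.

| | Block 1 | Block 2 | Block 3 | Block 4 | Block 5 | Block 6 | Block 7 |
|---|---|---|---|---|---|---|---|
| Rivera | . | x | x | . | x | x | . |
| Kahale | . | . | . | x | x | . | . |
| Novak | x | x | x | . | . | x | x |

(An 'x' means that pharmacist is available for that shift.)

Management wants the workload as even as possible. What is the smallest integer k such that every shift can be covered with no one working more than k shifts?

With 3 pharmacists and 8 worker-slots to fill, someone must work at least ⌈8/3⌉ = 3 shifts, so k ≥ 3.
k = 3 works: Block 1→Novak, Block 2→Rivera, Block 3→Rivera, Block 4→Kahale, Block 5→Kahale, Block 6→Rivera+Novak, Block 7→Novak.
Loads: Rivera 3, Kahale 2, Novak 3 — all ≤ 3.

3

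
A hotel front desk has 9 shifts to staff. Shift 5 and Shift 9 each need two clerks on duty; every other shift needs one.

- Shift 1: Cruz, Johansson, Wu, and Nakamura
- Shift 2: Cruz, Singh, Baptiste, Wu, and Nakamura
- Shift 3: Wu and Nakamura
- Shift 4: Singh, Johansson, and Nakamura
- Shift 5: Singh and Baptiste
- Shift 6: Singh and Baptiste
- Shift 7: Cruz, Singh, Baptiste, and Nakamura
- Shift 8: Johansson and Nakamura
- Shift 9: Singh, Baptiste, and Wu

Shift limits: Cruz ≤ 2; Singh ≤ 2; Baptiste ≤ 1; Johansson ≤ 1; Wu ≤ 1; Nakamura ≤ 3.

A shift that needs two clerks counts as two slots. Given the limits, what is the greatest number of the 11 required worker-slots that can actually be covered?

Total capacity across all clerks is 2+2+1+1+1+3 = 10, and 11 slots are needed, so at most 10 can be filled.
An assignment achieving 10: Shift 1→Cruz, Shift 2→Nakamura, Shift 3→Nakamura, Shift 4→Nakamura, Shift 5→Singh+Baptiste, Shift 6→Singh, Shift 7→Cruz, Shift 8→Johansson, Shift 9→Wu.
Loads: Cruz 2/2, Singh 2/2, Baptiste 1/1, Johansson 1/1, Wu 1/1, Nakamura 3/3.

10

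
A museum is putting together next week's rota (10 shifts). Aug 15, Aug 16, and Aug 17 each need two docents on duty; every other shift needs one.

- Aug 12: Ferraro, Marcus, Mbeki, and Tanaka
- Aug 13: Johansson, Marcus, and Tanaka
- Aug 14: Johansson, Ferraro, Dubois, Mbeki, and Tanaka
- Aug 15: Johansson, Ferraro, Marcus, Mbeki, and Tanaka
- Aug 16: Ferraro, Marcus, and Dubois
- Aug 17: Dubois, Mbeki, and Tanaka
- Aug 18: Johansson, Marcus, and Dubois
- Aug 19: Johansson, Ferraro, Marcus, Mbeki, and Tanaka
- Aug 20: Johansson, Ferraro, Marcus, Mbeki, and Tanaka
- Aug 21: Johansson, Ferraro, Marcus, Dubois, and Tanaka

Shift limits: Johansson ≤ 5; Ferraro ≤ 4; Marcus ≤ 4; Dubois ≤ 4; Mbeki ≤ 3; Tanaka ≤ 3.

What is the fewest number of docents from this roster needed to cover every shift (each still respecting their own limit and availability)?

13 slots to fill and no one can take more than 5, so at least ⌈13/5⌉ = 3 docents are needed.
No set of 3 docents can cover every shift (each such set leaves at least one shift with no one available or exceeds a cap).
Johansson, Ferraro, Dubois, and Mbeki alone can cover everything: Aug 12→Ferraro, Aug 13→Johansson, Aug 14→Dubois, Aug 15→Johansson+Ferraro, Aug 16→Ferraro+Dubois, Aug 17→Dubois+Mbeki, Aug 18→Johansson, Aug 19→Johansson, Aug 20→Johansson, Aug 21→Ferraro.

4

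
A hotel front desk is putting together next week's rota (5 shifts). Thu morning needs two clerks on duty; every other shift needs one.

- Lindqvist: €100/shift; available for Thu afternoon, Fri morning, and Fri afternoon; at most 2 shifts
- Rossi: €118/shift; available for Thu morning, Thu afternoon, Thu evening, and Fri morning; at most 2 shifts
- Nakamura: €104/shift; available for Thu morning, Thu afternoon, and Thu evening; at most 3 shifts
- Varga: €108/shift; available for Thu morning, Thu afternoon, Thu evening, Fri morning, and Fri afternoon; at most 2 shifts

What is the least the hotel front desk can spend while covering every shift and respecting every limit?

Picking the cheapest available clerk for each shift independently would cost €616, but that ignores the shift limits.
An optimal schedule: Thu morning→Nakamura+Varga, Thu afternoon→Nakamura, Thu evening→Nakamura, Fri morning→Lindqvist, Fri afternoon→Lindqvist.
Total: 104 + 108 + 104 + 104 + 100 + 100 = €620.

€620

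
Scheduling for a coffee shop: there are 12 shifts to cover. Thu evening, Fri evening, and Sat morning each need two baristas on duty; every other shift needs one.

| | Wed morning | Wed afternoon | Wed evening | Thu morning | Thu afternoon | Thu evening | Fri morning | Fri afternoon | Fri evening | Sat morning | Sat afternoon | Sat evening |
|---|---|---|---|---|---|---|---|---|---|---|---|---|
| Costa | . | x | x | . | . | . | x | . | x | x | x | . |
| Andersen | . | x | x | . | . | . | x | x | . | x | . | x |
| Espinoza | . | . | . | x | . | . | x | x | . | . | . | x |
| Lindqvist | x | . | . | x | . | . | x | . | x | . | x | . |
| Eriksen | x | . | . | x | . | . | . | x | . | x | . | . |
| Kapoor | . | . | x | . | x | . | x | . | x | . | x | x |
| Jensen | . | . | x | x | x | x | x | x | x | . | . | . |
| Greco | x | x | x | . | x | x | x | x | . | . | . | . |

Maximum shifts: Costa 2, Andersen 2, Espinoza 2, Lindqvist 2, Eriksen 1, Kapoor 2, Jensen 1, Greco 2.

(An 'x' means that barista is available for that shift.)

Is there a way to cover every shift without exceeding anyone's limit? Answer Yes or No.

No

Total capacity is 2+2+2+2+1+2+1+2 = 14 but 15 worker-slots are needed — infeasible.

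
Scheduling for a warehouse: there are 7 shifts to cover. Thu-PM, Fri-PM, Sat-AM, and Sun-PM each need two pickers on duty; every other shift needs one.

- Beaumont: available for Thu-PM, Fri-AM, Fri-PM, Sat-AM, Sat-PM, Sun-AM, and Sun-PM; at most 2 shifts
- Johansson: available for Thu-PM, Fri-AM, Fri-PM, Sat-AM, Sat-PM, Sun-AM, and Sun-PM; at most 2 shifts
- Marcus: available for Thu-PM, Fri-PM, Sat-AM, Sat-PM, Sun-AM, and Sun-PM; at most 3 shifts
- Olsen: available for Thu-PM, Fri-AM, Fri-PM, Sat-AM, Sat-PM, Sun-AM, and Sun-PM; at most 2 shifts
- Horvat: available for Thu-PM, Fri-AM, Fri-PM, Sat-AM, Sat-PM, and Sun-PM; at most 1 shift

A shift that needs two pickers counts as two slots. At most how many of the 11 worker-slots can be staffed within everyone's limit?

10

Total capacity across all pickers is 2+2+3+2+1 = 10, and 11 slots are needed, so at most 10 can be filled.
An assignment achieving 10: Thu-PM→Johansson+Marcus, Fri-AM→Beaumont, Fri-PM→Johansson+Marcus, Sat-AM→Marcus+Olsen, Sat-PM→Olsen, Sun-AM→Beaumont, Sun-PM→Horvat.
Loads: Beaumont 2/2, Johansson 2/2, Marcus 3/3, Olsen 2/2, Horvat 1/1.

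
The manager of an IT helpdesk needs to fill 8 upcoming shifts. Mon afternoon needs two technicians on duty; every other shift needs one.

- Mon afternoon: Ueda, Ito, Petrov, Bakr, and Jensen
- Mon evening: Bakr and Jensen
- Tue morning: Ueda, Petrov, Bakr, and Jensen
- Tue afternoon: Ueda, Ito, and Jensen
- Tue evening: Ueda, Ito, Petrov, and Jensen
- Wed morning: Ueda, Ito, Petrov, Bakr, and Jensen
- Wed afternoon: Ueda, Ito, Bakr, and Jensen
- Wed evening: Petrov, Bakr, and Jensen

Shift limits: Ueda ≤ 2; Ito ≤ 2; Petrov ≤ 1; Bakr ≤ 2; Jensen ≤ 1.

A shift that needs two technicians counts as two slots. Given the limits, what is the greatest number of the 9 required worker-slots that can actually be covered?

Total capacity across all technicians is 2+2+1+2+1 = 8, and 9 slots are needed, so at most 8 can be filled.
An assignment achieving 8: Mon afternoon→Bakr+Jensen, Mon evening→Bakr, Tue morning→Ueda, Tue afternoon→Ueda, Tue evening→Ito, Wed afternoon→Ito, Wed evening→Petrov.
Loads: Ueda 2/2, Ito 2/2, Petrov 1/1, Bakr 2/2, Jensen 1/1.

8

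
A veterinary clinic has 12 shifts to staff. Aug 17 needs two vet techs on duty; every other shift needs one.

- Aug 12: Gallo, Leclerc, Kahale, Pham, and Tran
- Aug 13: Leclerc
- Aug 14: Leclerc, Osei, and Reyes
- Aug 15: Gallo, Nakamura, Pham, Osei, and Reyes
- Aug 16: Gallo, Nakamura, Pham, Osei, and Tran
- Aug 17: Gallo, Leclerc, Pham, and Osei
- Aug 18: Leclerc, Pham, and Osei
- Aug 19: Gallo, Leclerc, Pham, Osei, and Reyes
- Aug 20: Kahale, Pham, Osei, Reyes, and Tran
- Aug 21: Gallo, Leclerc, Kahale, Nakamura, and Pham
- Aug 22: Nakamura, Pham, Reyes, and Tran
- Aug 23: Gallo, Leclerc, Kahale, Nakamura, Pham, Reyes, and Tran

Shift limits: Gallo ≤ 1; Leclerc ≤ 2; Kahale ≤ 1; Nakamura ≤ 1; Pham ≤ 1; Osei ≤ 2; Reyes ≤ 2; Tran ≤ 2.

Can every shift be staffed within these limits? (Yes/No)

Total capacity is 1+2+1+1+1+2+2+2 = 12 but 13 worker-slots are needed — infeasible.

No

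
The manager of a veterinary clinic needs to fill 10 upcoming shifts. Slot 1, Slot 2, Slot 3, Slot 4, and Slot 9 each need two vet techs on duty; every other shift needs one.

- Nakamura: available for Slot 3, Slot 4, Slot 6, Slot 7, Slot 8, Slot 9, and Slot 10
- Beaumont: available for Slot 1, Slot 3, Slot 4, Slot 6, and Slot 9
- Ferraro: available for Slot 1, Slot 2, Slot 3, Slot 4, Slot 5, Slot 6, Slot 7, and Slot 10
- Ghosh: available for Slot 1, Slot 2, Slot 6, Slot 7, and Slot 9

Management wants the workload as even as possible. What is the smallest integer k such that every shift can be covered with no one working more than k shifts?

4

With 4 vet techs and 15 worker-slots to fill, someone must work at least ⌈15/4⌉ = 4 shifts, so k ≥ 4.
k = 4 works: Slot 1→Beaumont+Ferraro, Slot 2→Ferraro+Ghosh, Slot 3→Nakamura+Beaumont, Slot 4→Nakamura+Beaumont, Slot 5→Ferraro, Slot 6→Ghosh, Slot 7→Ferraro, Slot 8→Nakamura, Slot 9→Beaumont+Ghosh, Slot 10→Nakamura.
Loads: Nakamura 4, Beaumont 4, Ferraro 4, Ghosh 3 — all ≤ 4.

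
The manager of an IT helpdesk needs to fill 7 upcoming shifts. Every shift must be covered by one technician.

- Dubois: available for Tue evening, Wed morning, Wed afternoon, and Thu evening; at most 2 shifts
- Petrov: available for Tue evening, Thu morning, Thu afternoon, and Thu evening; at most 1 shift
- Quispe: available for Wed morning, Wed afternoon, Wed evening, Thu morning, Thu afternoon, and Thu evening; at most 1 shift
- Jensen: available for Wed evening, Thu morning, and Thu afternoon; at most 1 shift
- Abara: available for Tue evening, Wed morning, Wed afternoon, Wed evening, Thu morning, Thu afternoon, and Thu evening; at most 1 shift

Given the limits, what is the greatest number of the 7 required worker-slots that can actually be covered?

Total capacity across all technicians is 2+1+1+1+1 = 6, and 7 slots are needed, so at most 6 can be filled.
An assignment achieving 6: Tue evening→Dubois, Wed morning→Dubois, Wed afternoon→Quispe, Wed evening→Jensen, Thu morning→Petrov, Thu afternoon→Abara.
Loads: Dubois 2/2, Petrov 1/1, Quispe 1/1, Jensen 1/1, Abara 1/1.

6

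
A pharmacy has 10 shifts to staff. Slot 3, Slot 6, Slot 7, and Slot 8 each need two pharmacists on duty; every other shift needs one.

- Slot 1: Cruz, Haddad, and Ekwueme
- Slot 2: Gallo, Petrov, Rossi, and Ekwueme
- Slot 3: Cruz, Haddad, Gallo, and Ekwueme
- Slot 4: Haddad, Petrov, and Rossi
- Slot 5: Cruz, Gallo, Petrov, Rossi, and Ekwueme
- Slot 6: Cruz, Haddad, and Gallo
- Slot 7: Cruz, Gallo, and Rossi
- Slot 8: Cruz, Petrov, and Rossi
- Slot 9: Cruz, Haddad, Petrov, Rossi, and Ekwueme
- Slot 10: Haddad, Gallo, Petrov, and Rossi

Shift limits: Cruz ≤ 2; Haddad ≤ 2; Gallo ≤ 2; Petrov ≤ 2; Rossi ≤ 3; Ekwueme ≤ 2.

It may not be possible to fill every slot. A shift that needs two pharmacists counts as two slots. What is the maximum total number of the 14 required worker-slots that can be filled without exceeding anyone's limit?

13

Total capacity across all pharmacists is 2+2+2+2+3+2 = 13, and 14 slots are needed, so at most 13 can be filled.
An assignment achieving 13: Slot 1→Cruz, Slot 2→Gallo, Slot 3→Ekwueme, Slot 4→Haddad, Slot 5→Rossi, Slot 6→Cruz+Haddad, Slot 7→Gallo+Rossi, Slot 8→Petrov+Rossi, Slot 9→Ekwueme, Slot 10→Petrov.
Loads: Cruz 2/2, Haddad 2/2, Gallo 2/2, Petrov 2/2, Rossi 3/3, Ekwueme 2/2.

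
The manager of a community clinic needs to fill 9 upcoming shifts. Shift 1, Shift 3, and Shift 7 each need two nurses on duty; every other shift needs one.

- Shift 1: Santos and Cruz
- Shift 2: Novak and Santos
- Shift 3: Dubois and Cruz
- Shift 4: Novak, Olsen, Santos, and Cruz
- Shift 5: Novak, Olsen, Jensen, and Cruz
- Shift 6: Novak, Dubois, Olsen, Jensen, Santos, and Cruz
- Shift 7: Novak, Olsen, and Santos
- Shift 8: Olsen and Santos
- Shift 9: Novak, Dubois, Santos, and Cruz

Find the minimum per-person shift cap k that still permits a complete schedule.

2

With 6 nurses and 12 worker-slots to fill, someone must work at least ⌈12/6⌉ = 2 shifts, so k ≥ 2.
k = 2 works: Shift 1→Santos+Cruz, Shift 2→Novak, Shift 3→Dubois+Cruz, Shift 4→Santos, Shift 5→Jensen, Shift 6→Jensen, Shift 7→Novak+Olsen, Shift 8→Olsen, Shift 9→Dubois.
Loads: Novak 2, Dubois 2, Olsen 2, Jensen 2, Santos 2, Cruz 2 — all ≤ 2.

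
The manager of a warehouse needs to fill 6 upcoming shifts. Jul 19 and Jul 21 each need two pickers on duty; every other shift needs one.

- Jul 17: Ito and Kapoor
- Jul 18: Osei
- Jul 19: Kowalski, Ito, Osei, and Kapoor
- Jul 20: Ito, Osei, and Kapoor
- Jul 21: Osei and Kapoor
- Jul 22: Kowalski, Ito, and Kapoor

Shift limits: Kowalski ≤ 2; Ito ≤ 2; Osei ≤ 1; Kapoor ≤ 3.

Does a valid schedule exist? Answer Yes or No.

No

Total capacity is 8 and 8 slots are needed, so capacity alone doesn't rule it out.
Shifts {Jul 18, Jul 21} need 3 worker-slots in total, but the pickers available for any of those shifts (Osei and Kapoor) can supply at most 2 among them. So no valid schedule exists.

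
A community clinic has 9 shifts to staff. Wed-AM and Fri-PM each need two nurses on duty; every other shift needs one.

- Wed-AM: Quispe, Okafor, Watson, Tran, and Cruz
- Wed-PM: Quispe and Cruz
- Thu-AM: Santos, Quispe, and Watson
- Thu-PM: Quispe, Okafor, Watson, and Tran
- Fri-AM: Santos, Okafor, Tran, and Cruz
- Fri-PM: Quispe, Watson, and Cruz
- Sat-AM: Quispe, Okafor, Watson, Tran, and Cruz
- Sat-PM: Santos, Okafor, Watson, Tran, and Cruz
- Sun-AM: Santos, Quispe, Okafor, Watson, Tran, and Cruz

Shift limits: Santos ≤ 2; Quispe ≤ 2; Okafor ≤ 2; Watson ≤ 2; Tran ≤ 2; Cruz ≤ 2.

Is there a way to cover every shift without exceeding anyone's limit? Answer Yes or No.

Yes

One valid schedule: Wed-AM→Tran+Cruz, Wed-PM→Quispe, Thu-AM→Santos, Thu-PM→Okafor, Fri-AM→Santos, Fri-PM→Quispe+Watson, Sat-AM→Okafor, Sat-PM→Watson, Sun-AM→Tran.
Loads: Santos 2/2, Quispe 2/2, Okafor 2/2, Watson 2/2, Tran 2/2, Cruz 1/2 — all within limits.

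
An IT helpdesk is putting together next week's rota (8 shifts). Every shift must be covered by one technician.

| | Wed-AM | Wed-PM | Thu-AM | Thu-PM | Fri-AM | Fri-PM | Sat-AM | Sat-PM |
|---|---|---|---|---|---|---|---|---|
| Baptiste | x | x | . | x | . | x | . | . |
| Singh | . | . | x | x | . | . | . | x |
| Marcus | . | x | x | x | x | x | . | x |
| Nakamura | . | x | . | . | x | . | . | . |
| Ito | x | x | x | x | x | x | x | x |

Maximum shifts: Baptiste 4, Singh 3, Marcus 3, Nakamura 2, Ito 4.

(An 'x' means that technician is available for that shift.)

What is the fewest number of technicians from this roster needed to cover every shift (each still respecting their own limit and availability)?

2

8 slots to fill and no one can take more than 4, so at least ⌈8/4⌉ = 2 technicians are needed.
Baptiste and Ito alone can cover everything: Wed-AM→Baptiste, Wed-PM→Baptiste, Thu-AM→Ito, Thu-PM→Baptiste, Fri-AM→Ito, Fri-PM→Baptiste, Sat-AM→Ito, Sat-PM→Ito.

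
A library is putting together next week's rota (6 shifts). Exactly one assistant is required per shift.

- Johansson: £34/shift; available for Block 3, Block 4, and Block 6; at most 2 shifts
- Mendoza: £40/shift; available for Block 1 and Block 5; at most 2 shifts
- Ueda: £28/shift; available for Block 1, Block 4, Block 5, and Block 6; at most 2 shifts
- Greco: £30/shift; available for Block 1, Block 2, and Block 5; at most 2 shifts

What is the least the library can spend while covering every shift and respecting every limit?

Block 2 can only be covered by Greco, so that assignment is forced.
Block 3 can only be covered by Johansson, so that assignment is forced.
Picking the cheapest available assistant for each shift independently would cost £176, but that ignores the shift limits.
An optimal schedule: Block 1→Ueda, Block 2→Greco, Block 3→Johansson, Block 4→Ueda, Block 5→Greco, Block 6→Johansson.
Total: 28 + 30 + 34 + 28 + 30 + 34 = £184.

£184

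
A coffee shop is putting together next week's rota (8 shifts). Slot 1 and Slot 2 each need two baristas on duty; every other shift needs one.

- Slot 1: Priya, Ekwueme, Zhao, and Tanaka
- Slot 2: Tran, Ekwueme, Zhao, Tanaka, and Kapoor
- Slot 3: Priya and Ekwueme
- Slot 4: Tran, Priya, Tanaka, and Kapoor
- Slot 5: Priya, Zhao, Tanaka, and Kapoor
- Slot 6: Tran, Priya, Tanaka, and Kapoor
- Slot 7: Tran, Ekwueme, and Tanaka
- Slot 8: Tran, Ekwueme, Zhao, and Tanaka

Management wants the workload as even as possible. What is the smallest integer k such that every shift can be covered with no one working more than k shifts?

With 6 baristas and 10 worker-slots to fill, someone must work at least ⌈10/6⌉ = 2 shifts, so k ≥ 2.
k = 2 works: Slot 1→Ekwueme+Zhao, Slot 2→Zhao+Tanaka, Slot 3→Priya, Slot 4→Tran, Slot 5→Priya, Slot 6→Tanaka, Slot 7→Tran, Slot 8→Ekwueme.
Loads: Tran 2, Priya 2, Ekwueme 2, Zhao 2, Tanaka 2, Kapoor 0 — all ≤ 2.

2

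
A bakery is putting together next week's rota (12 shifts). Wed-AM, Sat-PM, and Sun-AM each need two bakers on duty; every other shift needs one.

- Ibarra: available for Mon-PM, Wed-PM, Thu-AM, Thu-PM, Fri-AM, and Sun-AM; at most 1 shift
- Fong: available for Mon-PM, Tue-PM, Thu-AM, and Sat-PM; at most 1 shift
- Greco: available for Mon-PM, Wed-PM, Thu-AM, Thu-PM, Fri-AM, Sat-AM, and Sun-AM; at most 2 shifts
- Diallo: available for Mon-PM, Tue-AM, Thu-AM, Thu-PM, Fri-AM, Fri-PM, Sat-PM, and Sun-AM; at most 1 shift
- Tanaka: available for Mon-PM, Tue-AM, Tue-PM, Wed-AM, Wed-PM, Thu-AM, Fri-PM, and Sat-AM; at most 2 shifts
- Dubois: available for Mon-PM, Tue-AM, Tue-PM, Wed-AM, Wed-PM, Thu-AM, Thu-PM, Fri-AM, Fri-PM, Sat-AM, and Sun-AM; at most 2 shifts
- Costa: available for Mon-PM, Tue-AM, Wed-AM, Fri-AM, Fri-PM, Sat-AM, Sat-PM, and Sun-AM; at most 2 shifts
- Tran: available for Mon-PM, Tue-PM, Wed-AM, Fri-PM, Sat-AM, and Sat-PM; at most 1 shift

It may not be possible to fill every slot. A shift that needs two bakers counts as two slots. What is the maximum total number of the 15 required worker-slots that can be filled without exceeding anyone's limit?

Total capacity across all bakers is 1+1+2+1+2+2+2+1 = 12, and 15 slots are needed, so at most 12 can be filled.
An assignment achieving 12: Tue-AM→Diallo, Tue-PM→Fong, Wed-AM→Tanaka+Dubois, Wed-PM→Ibarra, Thu-PM→Greco, Fri-AM→Greco, Fri-PM→Tanaka, Sat-AM→Dubois, Sat-PM→Costa+Tran, Sun-AM→Costa.
Loads: Ibarra 1/1, Fong 1/1, Greco 2/2, Diallo 1/1, Tanaka 2/2, Dubois 2/2, Costa 2/2, Tran 1/1.

12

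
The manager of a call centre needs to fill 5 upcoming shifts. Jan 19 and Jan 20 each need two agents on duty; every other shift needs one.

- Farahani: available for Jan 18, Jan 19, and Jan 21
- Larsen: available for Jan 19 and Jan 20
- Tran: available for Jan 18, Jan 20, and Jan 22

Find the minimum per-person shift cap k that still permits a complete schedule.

3

With 3 agents and 7 worker-slots to fill, someone must work at least ⌈7/3⌉ = 3 shifts, so k ≥ 3.
k = 3 works: Jan 18→Farahani, Jan 19→Farahani+Larsen, Jan 20→Larsen+Tran, Jan 21→Farahani, Jan 22→Tran.
Loads: Farahani 3, Larsen 2, Tran 2 — all ≤ 3.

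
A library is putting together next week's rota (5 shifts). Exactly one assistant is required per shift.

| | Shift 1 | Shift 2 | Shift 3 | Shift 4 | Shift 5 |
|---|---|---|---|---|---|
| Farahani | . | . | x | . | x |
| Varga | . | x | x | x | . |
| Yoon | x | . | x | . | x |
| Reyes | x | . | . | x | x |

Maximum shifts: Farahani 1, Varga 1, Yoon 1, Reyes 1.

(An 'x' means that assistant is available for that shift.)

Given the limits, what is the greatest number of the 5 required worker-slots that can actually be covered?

Total capacity across all assistants is 1+1+1+1 = 4, and 5 slots are needed, so at most 4 can be filled.
An assignment achieving 4: Shift 1→Yoon, Shift 2→Varga, Shift 3→Farahani, Shift 4→Reyes.
Loads: Farahani 1/1, Varga 1/1, Yoon 1/1, Reyes 1/1.

4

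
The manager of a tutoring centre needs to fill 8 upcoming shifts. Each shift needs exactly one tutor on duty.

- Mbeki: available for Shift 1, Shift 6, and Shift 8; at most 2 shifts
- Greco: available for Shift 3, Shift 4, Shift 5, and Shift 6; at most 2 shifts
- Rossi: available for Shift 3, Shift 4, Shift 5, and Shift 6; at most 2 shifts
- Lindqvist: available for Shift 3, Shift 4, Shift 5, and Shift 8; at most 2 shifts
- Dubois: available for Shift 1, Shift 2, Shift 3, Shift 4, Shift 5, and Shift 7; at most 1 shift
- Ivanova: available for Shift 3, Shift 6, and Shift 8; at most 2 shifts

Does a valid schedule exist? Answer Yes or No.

Total capacity is 11 and 8 slots are needed, so capacity alone doesn't rule it out.
Shifts {Shift 2, Shift 7} need 2 worker-slots in total, but the tutors available for any of those shifts (Dubois) can supply at most 1 among them. So no valid schedule exists.

No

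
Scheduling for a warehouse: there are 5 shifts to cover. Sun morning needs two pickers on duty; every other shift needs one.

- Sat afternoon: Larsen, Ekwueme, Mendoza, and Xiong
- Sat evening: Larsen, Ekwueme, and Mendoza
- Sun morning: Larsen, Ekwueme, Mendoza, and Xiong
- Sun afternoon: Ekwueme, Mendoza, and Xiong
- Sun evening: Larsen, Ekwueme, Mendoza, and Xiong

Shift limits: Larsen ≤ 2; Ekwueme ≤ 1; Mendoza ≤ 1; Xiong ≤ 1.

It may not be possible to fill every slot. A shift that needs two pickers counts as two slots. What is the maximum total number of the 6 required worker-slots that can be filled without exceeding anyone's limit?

Total capacity across all pickers is 2+1+1+1 = 5, and 6 slots are needed, so at most 5 can be filled.
An assignment achieving 5: Sat afternoon→Larsen, Sat evening→Larsen, Sun morning→Mendoza+Xiong, Sun afternoon→Ekwueme.
Loads: Larsen 2/2, Ekwueme 1/1, Mendoza 1/1, Xiong 1/1.

5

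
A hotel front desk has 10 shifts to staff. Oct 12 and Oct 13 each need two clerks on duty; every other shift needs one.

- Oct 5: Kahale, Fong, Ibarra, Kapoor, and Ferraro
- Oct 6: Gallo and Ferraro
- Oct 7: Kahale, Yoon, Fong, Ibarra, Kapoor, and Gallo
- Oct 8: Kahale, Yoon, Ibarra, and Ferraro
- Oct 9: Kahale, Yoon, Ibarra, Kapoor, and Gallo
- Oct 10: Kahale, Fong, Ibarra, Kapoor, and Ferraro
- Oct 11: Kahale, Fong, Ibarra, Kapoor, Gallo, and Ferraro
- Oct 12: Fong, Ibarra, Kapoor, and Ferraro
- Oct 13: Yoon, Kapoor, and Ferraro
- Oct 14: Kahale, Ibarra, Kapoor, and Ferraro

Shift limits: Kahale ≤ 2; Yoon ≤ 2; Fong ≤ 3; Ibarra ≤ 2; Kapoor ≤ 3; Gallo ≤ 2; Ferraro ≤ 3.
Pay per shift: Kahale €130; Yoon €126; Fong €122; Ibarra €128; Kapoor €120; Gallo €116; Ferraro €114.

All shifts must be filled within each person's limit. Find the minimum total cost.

€1426

Picking the cheapest available clerk for each shift independently would cost €1384, but that ignores the shift limits.
An optimal schedule: Oct 5→Fong, Oct 6→Ferraro, Oct 7→Yoon, Oct 8→Ferraro, Oct 9→Gallo, Oct 10→Fong, Oct 11→Gallo, Oct 12→Kapoor+Fong, Oct 13→Ferraro+Kapoor, Oct 14→Kapoor.
Total: 122 + 114 + 126 + 114 + 116 + 122 + 116 + 120 + 122 + 114 + 120 + 120 = €1426.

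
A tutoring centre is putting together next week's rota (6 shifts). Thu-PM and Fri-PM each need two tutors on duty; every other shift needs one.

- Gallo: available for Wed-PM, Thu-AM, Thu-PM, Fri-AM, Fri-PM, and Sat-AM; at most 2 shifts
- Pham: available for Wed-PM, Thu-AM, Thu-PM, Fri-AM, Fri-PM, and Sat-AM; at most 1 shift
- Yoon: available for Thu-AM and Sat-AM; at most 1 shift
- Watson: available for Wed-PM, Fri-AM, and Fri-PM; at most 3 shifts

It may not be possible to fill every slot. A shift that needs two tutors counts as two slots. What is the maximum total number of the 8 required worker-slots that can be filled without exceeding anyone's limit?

7

Total capacity across all tutors is 2+1+1+3 = 7, and 8 slots are needed, so at most 7 can be filled.
An assignment achieving 7: Wed-PM→Watson, Thu-AM→Gallo, Thu-PM→Gallo+Pham, Fri-AM→Watson, Fri-PM→Watson, Sat-AM→Yoon.
Loads: Gallo 2/2, Pham 1/1, Yoon 1/1, Watson 3/3.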